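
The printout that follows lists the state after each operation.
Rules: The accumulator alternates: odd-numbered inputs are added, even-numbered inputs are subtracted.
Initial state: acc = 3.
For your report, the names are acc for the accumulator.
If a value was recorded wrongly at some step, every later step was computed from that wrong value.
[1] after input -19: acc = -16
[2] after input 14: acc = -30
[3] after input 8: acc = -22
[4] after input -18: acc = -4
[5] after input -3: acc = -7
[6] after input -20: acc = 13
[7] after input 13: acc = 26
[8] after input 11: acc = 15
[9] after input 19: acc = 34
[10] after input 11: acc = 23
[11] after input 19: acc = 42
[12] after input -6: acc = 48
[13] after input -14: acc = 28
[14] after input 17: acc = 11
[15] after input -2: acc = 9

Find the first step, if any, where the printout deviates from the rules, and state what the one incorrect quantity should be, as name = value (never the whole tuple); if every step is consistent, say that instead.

Recomputing the run from the initial state:
step 1: acc = -16
step 2: acc = -30
step 3: acc = -22
step 4: acc = -4
step 5: acc = -7
step 6: acc = 13
step 7: acc = 26
step 8: acc = 15
step 9: acc = 34
step 10: acc = 23
step 11: acc = 42
step 12: acc = 48
step 13: acc = 34
step 14: acc = 17
step 15: acc = 15
The first disagreement with the printout is at step 13, where the value should be acc = 34.

step 13, acc = 34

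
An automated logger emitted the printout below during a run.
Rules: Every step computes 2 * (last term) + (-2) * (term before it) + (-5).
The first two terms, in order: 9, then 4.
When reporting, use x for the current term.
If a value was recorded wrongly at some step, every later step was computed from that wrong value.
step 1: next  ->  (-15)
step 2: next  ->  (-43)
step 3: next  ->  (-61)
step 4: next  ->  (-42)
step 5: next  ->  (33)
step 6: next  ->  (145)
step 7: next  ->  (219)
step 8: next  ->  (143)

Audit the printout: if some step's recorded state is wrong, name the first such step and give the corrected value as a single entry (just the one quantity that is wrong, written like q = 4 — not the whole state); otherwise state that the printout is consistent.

Recomputing the run from the initial state:
step 1: x = -15
step 2: x = -43
step 3: x = -61
step 4: x = -41
step 5: x = 35
step 6: x = 147
step 7: x = 219
step 8: x = 139
The first disagreement with the printout is at step 4, where the value should be x = -41.

step 4, x = -41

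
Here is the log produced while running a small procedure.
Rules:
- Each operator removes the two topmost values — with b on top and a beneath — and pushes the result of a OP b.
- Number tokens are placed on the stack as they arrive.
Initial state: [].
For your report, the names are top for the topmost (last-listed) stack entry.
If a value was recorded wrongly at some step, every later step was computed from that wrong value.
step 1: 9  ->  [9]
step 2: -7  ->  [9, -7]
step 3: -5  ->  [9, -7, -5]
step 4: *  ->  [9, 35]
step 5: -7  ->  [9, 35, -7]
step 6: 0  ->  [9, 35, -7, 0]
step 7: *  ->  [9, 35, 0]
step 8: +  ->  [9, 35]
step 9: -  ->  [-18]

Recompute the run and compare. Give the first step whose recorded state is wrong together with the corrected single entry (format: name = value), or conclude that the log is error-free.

1. push 9: top = 9 (consistent with the log)
2. push -7: top = -7 (in agreement)
3. push -5: top = -5 (matches)
4. -7 * -5 = 35 (matches)
5. push -7: top = -7 (confirmed correct)
6. push 0: top = 0 (matches)
7. -7 * 0 = 0 (checks out)
8. 35 + 0 = 35 (same as recorded)
9. 9 - 35 = -26 (the log disagrees here)
That makes step 9 the first incorrect line — top = -26 is what it should show.

step 9, top = -26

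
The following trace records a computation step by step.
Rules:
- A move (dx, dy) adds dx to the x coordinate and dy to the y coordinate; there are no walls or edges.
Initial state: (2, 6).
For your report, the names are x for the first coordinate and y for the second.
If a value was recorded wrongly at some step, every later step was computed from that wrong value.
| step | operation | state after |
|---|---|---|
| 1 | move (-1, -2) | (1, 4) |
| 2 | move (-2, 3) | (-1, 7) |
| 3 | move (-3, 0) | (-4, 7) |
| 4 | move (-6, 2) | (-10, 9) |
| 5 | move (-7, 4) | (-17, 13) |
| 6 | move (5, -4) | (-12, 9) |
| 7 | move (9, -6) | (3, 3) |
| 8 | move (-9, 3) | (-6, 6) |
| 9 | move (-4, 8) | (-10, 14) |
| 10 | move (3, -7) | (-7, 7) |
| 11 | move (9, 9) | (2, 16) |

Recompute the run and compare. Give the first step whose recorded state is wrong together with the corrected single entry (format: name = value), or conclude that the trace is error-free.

step 1: x = 2 + (-1) = 1, y = 6 + (-2) = 4 -> no discrepancy
step 2: x = 1 + (-2) = -1, y = 4 + (3) = 7 -> checks out
step 3: x = -1 + (-3) = -4, y = 7 + (0) = 7 -> consistent with the trace
step 4: x = -4 + (-6) = -10, y = 7 + (2) = 9 -> matches
step 5: x = -10 + (-7) = -17, y = 9 + (4) = 13 -> same as recorded
step 6: x = -17 + (5) = -12, y = 13 + (-4) = 9 -> checks out
step 7: x = -12 + (9) = -3, y = 9 + (-6) = 3 -> this is not what the trace shows
That makes step 7 the first incorrect line — x = -3 is what it should show.

step 7, x = -3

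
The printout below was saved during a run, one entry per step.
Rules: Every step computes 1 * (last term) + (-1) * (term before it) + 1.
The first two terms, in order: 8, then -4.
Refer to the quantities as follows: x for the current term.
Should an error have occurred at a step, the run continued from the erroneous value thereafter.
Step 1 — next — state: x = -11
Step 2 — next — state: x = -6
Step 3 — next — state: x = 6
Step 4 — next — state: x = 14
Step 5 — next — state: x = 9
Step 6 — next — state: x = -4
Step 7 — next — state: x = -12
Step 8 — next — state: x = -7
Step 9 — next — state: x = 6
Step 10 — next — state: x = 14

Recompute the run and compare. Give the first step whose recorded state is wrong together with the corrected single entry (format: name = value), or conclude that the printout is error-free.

Step 1: x = 1*(-4) + (-1)*(8) + (1) = -11 — matches.
Step 2: x = 1*(-11) + (-1)*(-4) + (1) = -6 — verified.
Step 3: x = 1*(-6) + (-1)*(-11) + (1) = 6 — no discrepancy.
Step 4: x = 1*(6) + (-1)*(-6) + (1) = 13 — the printout has a different value.
Step 4 is the first one off; corrected, x = 13.

step 4, x = 13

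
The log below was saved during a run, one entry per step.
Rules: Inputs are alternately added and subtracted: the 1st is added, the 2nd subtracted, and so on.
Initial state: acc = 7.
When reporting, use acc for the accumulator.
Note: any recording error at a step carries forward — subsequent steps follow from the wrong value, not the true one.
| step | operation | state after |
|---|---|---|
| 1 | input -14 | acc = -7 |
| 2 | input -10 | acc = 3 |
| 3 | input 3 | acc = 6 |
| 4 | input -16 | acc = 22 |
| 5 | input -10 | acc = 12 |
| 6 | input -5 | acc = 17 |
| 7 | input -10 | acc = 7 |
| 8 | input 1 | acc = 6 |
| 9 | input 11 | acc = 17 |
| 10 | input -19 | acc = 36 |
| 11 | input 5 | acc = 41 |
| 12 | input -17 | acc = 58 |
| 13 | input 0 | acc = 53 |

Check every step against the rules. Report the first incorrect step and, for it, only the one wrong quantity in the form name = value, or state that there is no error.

step 13, acc = 58

1. acc = 7 + -14 = -7 (confirmed correct)
2. acc = -7 - -10 = 3 (checks out)
3. acc = 3 + 3 = 6 (no discrepancy)
4. acc = 6 - -16 = 22 (verified)
5. acc = 22 + -10 = 12 (checks out)
6. acc = 12 - -5 = 17 (checks out)
7. acc = 17 + -10 = 7 (no discrepancy)
8. acc = 7 - 1 = 6 (same as recorded)
9. acc = 6 + 11 = 17 (no discrepancy)
10. acc = 17 - -19 = 36 (checks out)
11. acc = 36 + 5 = 41 (in agreement)
12. acc = 41 - -17 = 58 (in agreement)
13. acc = 58 + 0 = 58 (a discrepancy with the log)
First incorrect step: 13; the correct value is acc = 58.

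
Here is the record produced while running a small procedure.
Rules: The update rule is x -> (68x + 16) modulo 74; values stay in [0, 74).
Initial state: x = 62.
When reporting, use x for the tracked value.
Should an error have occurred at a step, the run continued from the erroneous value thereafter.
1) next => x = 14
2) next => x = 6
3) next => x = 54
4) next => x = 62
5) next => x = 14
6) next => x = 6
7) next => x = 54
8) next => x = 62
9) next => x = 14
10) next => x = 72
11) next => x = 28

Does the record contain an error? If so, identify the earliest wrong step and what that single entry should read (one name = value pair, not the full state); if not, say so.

Recomputing the run from the initial state:
step 1: x = 14
step 2: x = 6
step 3: x = 54
step 4: x = 62
step 5: x = 14
step 6: x = 6
step 7: x = 54
step 8: x = 62
step 9: x = 14
step 10: x = 6
step 11: x = 54
The first disagreement with the record is at step 10, where the value should be x = 6.

step 10, x = 6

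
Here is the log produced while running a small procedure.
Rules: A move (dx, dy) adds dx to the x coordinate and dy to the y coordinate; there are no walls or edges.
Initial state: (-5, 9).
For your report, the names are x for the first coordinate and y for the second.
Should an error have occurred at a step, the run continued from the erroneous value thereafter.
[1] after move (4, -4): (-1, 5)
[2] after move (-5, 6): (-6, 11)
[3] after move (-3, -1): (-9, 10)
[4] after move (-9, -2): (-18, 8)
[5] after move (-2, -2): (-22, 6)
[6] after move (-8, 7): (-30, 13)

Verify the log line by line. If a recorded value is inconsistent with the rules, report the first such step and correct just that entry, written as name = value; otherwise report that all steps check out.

step 5, x = -20

step 1: x = -5 + (4) = -1, y = 9 + (-4) = 5 -> matches
step 2: x = -1 + (-5) = -6, y = 5 + (6) = 11 -> no discrepancy
step 3: x = -6 + (-3) = -9, y = 11 + (-1) = 10 -> confirmed correct
step 4: x = -9 + (-9) = -18, y = 10 + (-2) = 8 -> exactly as logged
step 5: x = -18 + (-2) = -20, y = 8 + (-2) = 6 -> a discrepancy with the log
The audit stops at step 5: the recorded entry is wrong and should be x = -20.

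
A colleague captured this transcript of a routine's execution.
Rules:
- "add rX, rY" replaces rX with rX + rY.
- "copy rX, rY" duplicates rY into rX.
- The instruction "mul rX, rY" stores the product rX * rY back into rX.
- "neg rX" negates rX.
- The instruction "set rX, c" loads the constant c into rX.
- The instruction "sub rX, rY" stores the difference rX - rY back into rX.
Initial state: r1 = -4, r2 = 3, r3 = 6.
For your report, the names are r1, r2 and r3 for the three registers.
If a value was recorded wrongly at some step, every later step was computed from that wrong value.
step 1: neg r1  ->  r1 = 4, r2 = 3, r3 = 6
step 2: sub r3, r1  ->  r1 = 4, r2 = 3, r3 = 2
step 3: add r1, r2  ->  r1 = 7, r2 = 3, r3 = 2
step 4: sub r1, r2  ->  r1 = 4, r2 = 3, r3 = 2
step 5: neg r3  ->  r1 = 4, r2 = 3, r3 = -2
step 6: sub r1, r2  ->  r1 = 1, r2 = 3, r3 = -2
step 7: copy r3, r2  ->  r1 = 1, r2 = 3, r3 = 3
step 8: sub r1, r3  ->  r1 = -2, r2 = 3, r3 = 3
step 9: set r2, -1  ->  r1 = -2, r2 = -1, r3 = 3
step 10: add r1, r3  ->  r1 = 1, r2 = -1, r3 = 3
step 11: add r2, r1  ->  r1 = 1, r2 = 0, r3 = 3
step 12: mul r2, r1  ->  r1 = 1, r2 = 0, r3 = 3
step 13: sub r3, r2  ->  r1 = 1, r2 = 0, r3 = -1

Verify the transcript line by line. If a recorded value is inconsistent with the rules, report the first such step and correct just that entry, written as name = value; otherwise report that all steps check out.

1. r1 = -(-4) = 4 (in agreement)
2. r3 = 6 - 4 = 2 (no discrepancy)
3. r1 = 4 + 3 = 7 (same as recorded)
4. r1 = 7 - 3 = 4 (checks out)
5. r3 = -(2) = -2 (checks out)
6. r1 = 4 - 3 = 1 (matches)
7. r3 = 3 (matches)
8. r1 = 1 - 3 = -2 (exactly as logged)
9. r2 = -1 (no discrepancy)
10. r1 = -2 + 3 = 1 (confirmed correct)
11. r2 = -1 + 1 = 0 (matches)
12. r2 = 0 * 1 = 0 (same as recorded)
13. r3 = 3 - 0 = 3 (this is not what the transcript shows)
First incorrect step: 13; the correct value is r3 = 3.

step 13, r3 = 3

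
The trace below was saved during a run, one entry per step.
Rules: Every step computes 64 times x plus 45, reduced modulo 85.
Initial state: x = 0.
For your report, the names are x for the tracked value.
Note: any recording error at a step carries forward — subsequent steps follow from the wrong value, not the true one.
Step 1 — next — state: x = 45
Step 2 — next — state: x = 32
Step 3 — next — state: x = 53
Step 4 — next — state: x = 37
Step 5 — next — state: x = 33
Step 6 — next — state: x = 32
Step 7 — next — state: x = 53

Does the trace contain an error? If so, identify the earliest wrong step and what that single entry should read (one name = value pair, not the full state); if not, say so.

Recomputing the run from the initial state:
step 1: x = 45
step 2: x = 35
step 3: x = 75
step 4: x = 0
step 5: x = 45
step 6: x = 35
step 7: x = 75
The first disagreement with the trace is at step 2, where the value should be x = 35.

step 2, x = 35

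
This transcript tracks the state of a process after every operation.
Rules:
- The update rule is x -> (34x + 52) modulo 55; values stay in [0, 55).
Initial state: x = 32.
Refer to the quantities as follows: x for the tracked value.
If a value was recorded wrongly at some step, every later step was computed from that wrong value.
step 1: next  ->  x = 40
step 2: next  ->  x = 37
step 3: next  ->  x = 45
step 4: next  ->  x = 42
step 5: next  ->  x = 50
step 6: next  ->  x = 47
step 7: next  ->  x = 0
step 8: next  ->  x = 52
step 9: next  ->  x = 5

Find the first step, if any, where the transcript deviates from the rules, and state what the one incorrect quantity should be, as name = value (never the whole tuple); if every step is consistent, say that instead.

Recomputing the run from the initial state:
step 1: x = 40
step 2: x = 37
step 3: x = 45
step 4: x = 42
step 5: x = 50
step 6: x = 47
step 7: x = 0
step 8: x = 52
step 9: x = 5
This matches the transcript at every step.

no error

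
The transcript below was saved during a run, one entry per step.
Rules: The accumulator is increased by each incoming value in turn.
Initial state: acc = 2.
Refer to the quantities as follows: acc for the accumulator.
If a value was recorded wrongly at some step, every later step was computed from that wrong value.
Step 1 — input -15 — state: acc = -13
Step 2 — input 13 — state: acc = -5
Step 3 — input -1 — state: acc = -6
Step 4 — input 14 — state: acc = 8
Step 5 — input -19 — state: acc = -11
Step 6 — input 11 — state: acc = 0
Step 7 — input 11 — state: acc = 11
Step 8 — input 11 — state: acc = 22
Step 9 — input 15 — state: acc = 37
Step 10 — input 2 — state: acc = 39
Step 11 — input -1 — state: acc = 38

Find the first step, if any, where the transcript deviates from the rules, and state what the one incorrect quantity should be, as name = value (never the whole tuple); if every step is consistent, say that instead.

Recomputing the run from the initial state:
step 1: acc = -13
step 2: acc = 0
step 3: acc = -1
step 4: acc = 13
step 5: acc = -6
step 6: acc = 5
step 7: acc = 16
step 8: acc = 27
step 9: acc = 42
step 10: acc = 44
step 11: acc = 43
The first disagreement with the transcript is at step 2, where the value should be acc = 0.

step 2, acc = 0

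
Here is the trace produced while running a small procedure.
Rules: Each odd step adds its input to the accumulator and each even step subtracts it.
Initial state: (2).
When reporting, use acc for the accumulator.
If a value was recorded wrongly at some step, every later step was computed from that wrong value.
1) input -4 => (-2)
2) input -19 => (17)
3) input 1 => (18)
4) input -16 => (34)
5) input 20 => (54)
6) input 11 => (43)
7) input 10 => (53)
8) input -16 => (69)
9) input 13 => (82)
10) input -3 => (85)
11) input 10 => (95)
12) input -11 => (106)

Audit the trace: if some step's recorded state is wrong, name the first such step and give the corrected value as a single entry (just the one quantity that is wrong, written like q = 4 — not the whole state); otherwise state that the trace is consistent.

no error

Step 1: acc = 2 + -4 = -2 — agrees with the trace.
Step 2: acc = -2 - -19 = 17 — same as recorded.
Step 3: acc = 17 + 1 = 18 — exactly as logged.
Step 4: acc = 18 - -16 = 34 — exactly as logged.
Step 5: acc = 34 + 20 = 54 — in agreement.
Step 6: acc = 54 - 11 = 43 — confirmed correct.
Step 7: acc = 43 + 10 = 53 — confirmed correct.
Step 8: acc = 53 - -16 = 69 — same as recorded.
Step 9: acc = 69 + 13 = 82 — in agreement.
Step 10: acc = 82 - -3 = 85 — matches.
Step 11: acc = 85 + 10 = 95 — checks out.
Step 12: acc = 95 - -11 = 106 — agrees with the trace.
All entries verified; no error found.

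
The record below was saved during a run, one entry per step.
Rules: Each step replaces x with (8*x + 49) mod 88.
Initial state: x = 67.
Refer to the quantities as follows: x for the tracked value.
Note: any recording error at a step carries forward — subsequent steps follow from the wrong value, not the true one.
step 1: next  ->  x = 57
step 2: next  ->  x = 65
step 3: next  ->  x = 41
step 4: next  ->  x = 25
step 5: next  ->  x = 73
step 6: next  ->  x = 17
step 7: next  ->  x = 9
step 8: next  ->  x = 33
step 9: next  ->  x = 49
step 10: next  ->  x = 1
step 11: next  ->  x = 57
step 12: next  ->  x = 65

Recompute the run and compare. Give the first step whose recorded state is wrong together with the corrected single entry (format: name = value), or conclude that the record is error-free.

no error

Recomputing the run from the initial state:
step 1: x = 57
step 2: x = 65
step 3: x = 41
step 4: x = 25
step 5: x = 73
step 6: x = 17
step 7: x = 9
step 8: x = 33
step 9: x = 49
step 10: x = 1
step 11: x = 57
step 12: x = 65
This matches the record at every step.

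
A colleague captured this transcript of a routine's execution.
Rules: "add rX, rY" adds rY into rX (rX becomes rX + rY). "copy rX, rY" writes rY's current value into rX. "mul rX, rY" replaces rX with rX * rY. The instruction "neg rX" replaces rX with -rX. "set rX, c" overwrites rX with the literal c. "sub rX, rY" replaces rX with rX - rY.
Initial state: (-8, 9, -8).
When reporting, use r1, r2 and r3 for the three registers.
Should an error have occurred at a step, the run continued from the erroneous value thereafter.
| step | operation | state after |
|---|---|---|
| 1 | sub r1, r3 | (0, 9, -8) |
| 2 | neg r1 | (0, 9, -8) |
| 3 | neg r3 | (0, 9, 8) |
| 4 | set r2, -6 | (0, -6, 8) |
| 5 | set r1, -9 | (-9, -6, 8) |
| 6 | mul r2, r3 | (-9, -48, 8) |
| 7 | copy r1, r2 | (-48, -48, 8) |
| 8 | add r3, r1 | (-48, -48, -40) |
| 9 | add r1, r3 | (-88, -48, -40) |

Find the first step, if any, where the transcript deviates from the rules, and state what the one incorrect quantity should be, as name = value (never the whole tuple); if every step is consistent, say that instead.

1. r1 = -8 - -8 = 0 (in agreement)
2. r1 = -(0) = 0 (matches)
3. r3 = -(-8) = 8 (matches)
4. r2 = -6 (no discrepancy)
5. r1 = -9 (exactly as logged)
6. r2 = -6 * 8 = -48 (matches)
7. r1 = -48 (in agreement)
8. r3 = 8 + -48 = -40 (consistent with the transcript)
9. r1 = -48 + -40 = -88 (matches)
Nothing is out of place; the run is error-free.

no error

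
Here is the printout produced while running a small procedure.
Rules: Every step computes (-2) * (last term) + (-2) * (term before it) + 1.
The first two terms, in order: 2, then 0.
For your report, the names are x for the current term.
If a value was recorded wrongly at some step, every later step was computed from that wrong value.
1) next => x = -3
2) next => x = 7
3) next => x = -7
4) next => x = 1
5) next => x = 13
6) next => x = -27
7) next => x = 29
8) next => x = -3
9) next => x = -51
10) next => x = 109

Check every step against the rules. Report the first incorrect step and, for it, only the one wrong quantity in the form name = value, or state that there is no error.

Step 1: x = -2*(0) + (-2)*(2) + (1) = -3 — exactly as logged.
Step 2: x = -2*(-3) + (-2)*(0) + (1) = 7 — consistent with the printout.
Step 3: x = -2*(7) + (-2)*(-3) + (1) = -7 — same as recorded.
Step 4: x = -2*(-7) + (-2)*(7) + (1) = 1 — consistent with the printout.
Step 5: x = -2*(1) + (-2)*(-7) + (1) = 13 — checks out.
Step 6: x = -2*(13) + (-2)*(1) + (1) = -27 — consistent with the printout.
Step 7: x = -2*(-27) + (-2)*(13) + (1) = 29 — confirmed correct.
Step 8: x = -2*(29) + (-2)*(-27) + (1) = -3 — confirmed correct.
Step 9: x = -2*(-3) + (-2)*(29) + (1) = -51 — same as recorded.
Step 10: x = -2*(-51) + (-2)*(-3) + (1) = 109 — verified.
All steps check out; nothing to correct.

no error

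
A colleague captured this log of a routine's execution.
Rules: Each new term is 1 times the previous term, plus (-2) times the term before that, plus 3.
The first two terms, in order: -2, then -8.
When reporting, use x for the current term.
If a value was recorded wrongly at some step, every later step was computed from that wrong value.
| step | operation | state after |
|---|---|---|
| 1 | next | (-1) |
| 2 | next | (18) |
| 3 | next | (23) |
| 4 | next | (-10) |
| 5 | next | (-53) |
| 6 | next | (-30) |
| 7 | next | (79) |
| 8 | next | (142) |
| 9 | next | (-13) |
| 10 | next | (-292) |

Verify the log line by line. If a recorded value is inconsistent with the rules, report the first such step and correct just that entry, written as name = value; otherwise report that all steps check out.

Step 1: x = 1*(-8) + (-2)*(-2) + (3) = -1 — in agreement.
Step 2: x = 1*(-1) + (-2)*(-8) + (3) = 18 — agrees with the log.
Step 3: x = 1*(18) + (-2)*(-1) + (3) = 23 — matches.
Step 4: x = 1*(23) + (-2)*(18) + (3) = -10 — confirmed correct.
Step 5: x = 1*(-10) + (-2)*(23) + (3) = -53 — consistent with the log.
Step 6: x = 1*(-53) + (-2)*(-10) + (3) = -30 — checks out.
Step 7: x = 1*(-30) + (-2)*(-53) + (3) = 79 — agrees with the log.
Step 8: x = 1*(79) + (-2)*(-30) + (3) = 142 — exactly as logged.
Step 9: x = 1*(142) + (-2)*(79) + (3) = -13 — agrees with the log.
Step 10: x = 1*(-13) + (-2)*(142) + (3) = -294 — not what was recorded.
The earliest wrong entry is at step 10: it should read x = -294.

step 10, x = -294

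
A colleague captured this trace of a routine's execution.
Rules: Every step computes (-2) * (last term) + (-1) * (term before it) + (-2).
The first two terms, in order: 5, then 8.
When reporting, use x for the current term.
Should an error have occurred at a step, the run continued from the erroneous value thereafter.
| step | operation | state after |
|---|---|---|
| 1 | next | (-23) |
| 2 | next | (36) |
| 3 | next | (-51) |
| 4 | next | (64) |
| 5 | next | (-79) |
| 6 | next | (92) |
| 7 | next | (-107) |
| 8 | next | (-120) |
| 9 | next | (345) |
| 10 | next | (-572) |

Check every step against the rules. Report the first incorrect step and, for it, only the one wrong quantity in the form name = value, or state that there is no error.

step 1: x = -2*(8) + (-1)*(5) + (-2) = -23 -> same as recorded
step 2: x = -2*(-23) + (-1)*(8) + (-2) = 36 -> same as recorded
step 3: x = -2*(36) + (-1)*(-23) + (-2) = -51 -> same as recorded
step 4: x = -2*(-51) + (-1)*(36) + (-2) = 64 -> in agreement
step 5: x = -2*(64) + (-1)*(-51) + (-2) = -79 -> exactly as logged
step 6: x = -2*(-79) + (-1)*(64) + (-2) = 92 -> same as recorded
step 7: x = -2*(92) + (-1)*(-79) + (-2) = -107 -> same as recorded
step 8: x = -2*(-107) + (-1)*(92) + (-2) = 120 -> the trace has a different value
The earliest wrong entry is at step 8: it should read x = 120.

step 8, x = 120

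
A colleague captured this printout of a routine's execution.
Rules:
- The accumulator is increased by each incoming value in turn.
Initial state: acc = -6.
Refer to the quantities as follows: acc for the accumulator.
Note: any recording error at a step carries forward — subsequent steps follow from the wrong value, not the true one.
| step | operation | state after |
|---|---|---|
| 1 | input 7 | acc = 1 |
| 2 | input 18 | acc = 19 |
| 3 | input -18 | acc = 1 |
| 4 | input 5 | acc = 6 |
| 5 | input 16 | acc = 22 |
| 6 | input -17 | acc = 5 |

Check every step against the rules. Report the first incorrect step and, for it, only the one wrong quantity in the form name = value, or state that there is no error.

no error

step 1: acc = -6 + 7 = 1 -> matches
step 2: acc = 1 + 18 = 19 -> confirmed correct
step 3: acc = 19 + -18 = 1 -> confirmed correct
step 4: acc = 1 + 5 = 6 -> verified
step 5: acc = 6 + 16 = 22 -> verified
step 6: acc = 22 + -17 = 5 -> checks out
The whole run recomputes cleanly — no discrepancies.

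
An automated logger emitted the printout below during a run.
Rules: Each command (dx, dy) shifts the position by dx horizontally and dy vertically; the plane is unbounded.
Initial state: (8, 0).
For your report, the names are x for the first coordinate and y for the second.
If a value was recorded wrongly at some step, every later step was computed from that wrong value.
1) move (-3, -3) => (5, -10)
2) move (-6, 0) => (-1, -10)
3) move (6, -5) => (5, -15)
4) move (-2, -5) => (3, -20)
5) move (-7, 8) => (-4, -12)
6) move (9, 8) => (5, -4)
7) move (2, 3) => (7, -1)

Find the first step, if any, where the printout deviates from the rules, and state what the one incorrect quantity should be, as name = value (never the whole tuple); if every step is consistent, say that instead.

Recomputing the run from the initial state:
step 1: x = 5, y = -3
step 2: x = -1, y = -3
step 3: x = 5, y = -8
step 4: x = 3, y = -13
step 5: x = -4, y = -5
step 6: x = 5, y = 3
step 7: x = 7, y = 6
The first disagreement with the printout is at step 1, where the value should be y = -3.

step 1, y = -3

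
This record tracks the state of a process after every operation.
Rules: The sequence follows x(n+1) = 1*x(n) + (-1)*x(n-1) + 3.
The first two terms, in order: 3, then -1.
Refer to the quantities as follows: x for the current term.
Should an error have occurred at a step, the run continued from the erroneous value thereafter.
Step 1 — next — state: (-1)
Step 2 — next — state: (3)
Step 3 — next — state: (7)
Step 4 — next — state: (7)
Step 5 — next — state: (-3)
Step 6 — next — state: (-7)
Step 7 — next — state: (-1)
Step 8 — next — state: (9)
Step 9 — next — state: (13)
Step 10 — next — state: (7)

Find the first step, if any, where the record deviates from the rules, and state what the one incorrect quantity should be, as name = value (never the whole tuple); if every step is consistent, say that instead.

Step 1: x = 1*(-1) + (-1)*(3) + (3) = -1 — confirmed correct.
Step 2: x = 1*(-1) + (-1)*(-1) + (3) = 3 — verified.
Step 3: x = 1*(3) + (-1)*(-1) + (3) = 7 — matches.
Step 4: x = 1*(7) + (-1)*(3) + (3) = 7 — exactly as logged.
Step 5: x = 1*(7) + (-1)*(7) + (3) = 3 — the record disagrees here.
So the first discrepancy is step 5, where the right value is x = 3.

step 5, x = 3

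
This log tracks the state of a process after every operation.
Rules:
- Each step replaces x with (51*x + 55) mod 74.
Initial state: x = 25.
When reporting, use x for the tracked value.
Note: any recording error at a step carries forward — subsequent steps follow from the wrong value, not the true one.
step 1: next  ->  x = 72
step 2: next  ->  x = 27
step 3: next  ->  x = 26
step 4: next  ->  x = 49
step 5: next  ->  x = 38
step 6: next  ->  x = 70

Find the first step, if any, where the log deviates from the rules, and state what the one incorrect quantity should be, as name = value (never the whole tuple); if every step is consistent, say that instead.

step 6, x = 69

Recomputing the run from the initial state:
step 1: x = 72
step 2: x = 27
step 3: x = 26
step 4: x = 49
step 5: x = 38
step 6: x = 69
The first disagreement with the log is at step 6, where the value should be x = 69.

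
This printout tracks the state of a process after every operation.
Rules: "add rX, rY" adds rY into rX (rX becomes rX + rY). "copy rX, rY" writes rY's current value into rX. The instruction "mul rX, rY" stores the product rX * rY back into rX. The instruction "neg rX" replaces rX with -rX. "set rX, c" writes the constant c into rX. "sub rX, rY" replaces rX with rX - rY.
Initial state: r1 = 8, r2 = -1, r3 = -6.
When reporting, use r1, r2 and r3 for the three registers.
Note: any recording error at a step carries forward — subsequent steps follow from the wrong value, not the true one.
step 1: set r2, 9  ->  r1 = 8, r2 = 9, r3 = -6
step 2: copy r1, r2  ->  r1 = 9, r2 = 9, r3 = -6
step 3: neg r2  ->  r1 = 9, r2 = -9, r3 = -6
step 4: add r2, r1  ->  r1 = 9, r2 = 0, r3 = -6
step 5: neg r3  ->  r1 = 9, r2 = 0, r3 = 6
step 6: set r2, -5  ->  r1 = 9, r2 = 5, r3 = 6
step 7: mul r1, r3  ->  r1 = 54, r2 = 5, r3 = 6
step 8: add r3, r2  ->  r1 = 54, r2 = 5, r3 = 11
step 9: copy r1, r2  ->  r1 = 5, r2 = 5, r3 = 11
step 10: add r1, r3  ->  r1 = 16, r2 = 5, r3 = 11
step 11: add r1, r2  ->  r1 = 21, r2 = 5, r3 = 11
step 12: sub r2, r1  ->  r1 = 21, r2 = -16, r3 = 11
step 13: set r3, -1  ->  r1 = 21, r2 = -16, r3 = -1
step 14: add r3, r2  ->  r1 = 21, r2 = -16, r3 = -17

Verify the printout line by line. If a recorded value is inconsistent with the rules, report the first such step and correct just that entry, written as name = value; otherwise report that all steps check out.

Step 1: r2 = 9 — agrees with the printout.
Step 2: r1 = 9 — in agreement.
Step 3: r2 = -(9) = -9 — exactly as logged.
Step 4: r2 = -9 + 9 = 0 — in agreement.
Step 5: r3 = -(-6) = 6 — confirmed correct.
Step 6: r2 = -5 — not what was recorded.
So the first discrepancy is step 6, where the right value is r2 = -5.

step 6, r2 = -5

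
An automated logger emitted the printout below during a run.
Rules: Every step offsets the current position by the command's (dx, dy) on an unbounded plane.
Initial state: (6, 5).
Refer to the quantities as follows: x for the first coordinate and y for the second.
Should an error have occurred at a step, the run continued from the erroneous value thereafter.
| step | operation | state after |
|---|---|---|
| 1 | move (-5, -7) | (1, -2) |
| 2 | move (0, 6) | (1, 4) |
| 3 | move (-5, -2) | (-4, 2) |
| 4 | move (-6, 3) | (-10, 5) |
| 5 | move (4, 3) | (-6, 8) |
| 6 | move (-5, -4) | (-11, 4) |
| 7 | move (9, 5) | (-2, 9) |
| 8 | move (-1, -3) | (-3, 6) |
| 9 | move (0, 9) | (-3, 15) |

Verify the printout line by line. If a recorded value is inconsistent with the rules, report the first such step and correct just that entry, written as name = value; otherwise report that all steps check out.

no error

step 1: x = 6 + (-5) = 1, y = 5 + (-7) = -2 -> confirmed correct
step 2: x = 1 + (0) = 1, y = -2 + (6) = 4 -> no discrepancy
step 3: x = 1 + (-5) = -4, y = 4 + (-2) = 2 -> matches
step 4: x = -4 + (-6) = -10, y = 2 + (3) = 5 -> consistent with the printout
step 5: x = -10 + (4) = -6, y = 5 + (3) = 8 -> agrees with the printout
step 6: x = -6 + (-5) = -11, y = 8 + (-4) = 4 -> consistent with the printout
step 7: x = -11 + (9) = -2, y = 4 + (5) = 9 -> consistent with the printout
step 8: x = -2 + (-1) = -3, y = 9 + (-3) = 6 -> agrees with the printout
step 9: x = -3 + (0) = -3, y = 6 + (9) = 15 -> in agreement
Every step is consistent.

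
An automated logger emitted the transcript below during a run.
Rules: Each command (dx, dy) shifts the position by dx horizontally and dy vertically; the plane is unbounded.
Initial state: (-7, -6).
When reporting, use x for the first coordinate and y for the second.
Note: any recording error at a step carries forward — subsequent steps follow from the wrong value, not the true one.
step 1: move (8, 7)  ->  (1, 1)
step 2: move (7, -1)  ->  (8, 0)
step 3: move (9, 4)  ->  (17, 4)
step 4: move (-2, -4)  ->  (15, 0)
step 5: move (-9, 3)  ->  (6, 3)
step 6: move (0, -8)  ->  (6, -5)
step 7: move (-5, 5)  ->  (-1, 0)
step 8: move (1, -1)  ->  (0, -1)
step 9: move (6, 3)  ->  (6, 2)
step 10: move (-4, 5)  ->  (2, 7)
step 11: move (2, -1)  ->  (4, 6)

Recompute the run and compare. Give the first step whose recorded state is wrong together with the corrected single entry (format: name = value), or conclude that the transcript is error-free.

step 7, x = 1

Recomputing the run from the initial state:
step 1: x = 1, y = 1
step 2: x = 8, y = 0
step 3: x = 17, y = 4
step 4: x = 15, y = 0
step 5: x = 6, y = 3
step 6: x = 6, y = -5
step 7: x = 1, y = 0
step 8: x = 2, y = -1
step 9: x = 8, y = 2
step 10: x = 4, y = 7
step 11: x = 6, y = 6
The first disagreement with the transcript is at step 7, where the value should be x = 1.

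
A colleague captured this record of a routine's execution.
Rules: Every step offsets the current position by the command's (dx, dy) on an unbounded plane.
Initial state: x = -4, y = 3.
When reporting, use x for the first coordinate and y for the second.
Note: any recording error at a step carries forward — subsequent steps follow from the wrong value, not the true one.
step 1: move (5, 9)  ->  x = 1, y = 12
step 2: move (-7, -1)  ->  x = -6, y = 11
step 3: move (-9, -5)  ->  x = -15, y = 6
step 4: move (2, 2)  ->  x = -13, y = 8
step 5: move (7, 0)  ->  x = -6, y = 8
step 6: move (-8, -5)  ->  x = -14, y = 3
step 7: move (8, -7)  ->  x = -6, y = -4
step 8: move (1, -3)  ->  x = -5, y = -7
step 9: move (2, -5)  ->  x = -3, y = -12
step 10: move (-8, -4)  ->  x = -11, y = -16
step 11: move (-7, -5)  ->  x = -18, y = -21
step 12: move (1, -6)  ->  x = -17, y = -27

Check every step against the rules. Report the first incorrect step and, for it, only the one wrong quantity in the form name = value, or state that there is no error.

no error

step 1: x = -4 + (5) = 1, y = 3 + (9) = 12 -> consistent with the record
step 2: x = 1 + (-7) = -6, y = 12 + (-1) = 11 -> checks out
step 3: x = -6 + (-9) = -15, y = 11 + (-5) = 6 -> consistent with the record
step 4: x = -15 + (2) = -13, y = 6 + (2) = 8 -> confirmed correct
step 5: x = -13 + (7) = -6, y = 8 + (0) = 8 -> consistent with the record
step 6: x = -6 + (-8) = -14, y = 8 + (-5) = 3 -> confirmed correct
step 7: x = -14 + (8) = -6, y = 3 + (-7) = -4 -> in agreement
step 8: x = -6 + (1) = -5, y = -4 + (-3) = -7 -> matches
step 9: x = -5 + (2) = -3, y = -7 + (-5) = -12 -> matches
step 10: x = -3 + (-8) = -11, y = -12 + (-4) = -16 -> exactly as logged
step 11: x = -11 + (-7) = -18, y = -16 + (-5) = -21 -> in agreement
step 12: x = -18 + (1) = -17, y = -21 + (-6) = -27 -> consistent with the record
Each recorded entry agrees with the recomputation.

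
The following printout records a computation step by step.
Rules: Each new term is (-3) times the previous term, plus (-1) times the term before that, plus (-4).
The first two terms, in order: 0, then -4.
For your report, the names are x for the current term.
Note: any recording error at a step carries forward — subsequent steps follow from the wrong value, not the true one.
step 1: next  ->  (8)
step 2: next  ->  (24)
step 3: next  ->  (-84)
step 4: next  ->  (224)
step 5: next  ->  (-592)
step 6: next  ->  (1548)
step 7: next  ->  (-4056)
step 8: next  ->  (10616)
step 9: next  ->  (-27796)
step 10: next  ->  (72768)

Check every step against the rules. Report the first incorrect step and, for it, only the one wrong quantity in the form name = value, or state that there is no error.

step 2, x = -24

step 1: x = -3*(-4) + (-1)*(0) + (-4) = 8 -> confirmed correct
step 2: x = -3*(8) + (-1)*(-4) + (-4) = -24 -> the entry is off here
Conclusion: step 2 carries the first error; the entry should be x = -24.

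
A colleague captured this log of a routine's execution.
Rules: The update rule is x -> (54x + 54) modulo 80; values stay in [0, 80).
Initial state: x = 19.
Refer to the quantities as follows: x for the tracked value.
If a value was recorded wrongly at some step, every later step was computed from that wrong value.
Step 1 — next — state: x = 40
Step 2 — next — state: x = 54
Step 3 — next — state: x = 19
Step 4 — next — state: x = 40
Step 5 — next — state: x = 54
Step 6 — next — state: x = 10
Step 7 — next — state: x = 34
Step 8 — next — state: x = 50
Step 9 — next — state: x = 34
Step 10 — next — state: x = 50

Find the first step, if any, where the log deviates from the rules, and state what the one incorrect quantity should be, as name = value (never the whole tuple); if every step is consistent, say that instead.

step 3, x = 10

step 1: x = (54*19 + 54) mod 80 = 40 -> agrees with the log
step 2: x = (54*40 + 54) mod 80 = 54 -> checks out
step 3: x = (54*54 + 54) mod 80 = 10 -> not what was recorded
The audit stops at step 3: the recorded entry is wrong and should be x = 10.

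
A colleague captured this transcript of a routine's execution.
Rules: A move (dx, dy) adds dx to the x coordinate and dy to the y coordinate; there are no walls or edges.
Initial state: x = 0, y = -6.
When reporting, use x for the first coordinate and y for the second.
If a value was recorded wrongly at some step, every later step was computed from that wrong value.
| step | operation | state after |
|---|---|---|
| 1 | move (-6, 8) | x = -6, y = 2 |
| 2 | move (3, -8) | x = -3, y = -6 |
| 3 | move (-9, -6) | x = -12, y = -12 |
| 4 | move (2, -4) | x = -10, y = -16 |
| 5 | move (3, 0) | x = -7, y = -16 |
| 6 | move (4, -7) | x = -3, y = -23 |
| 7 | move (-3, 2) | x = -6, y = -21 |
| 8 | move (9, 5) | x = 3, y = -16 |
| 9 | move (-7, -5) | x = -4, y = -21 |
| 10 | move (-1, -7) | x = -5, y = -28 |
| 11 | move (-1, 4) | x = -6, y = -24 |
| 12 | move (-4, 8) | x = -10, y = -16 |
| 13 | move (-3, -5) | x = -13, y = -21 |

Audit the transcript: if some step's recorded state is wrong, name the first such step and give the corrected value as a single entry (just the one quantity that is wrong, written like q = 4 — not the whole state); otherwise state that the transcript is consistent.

1. x = 0 + (-6) = -6, y = -6 + (8) = 2 (no discrepancy)
2. x = -6 + (3) = -3, y = 2 + (-8) = -6 (exactly as logged)
3. x = -3 + (-9) = -12, y = -6 + (-6) = -12 (checks out)
4. x = -12 + (2) = -10, y = -12 + (-4) = -16 (same as recorded)
5. x = -10 + (3) = -7, y = -16 + (0) = -16 (agrees with the transcript)
6. x = -7 + (4) = -3, y = -16 + (-7) = -23 (consistent with the transcript)
7. x = -3 + (-3) = -6, y = -23 + (2) = -21 (agrees with the transcript)
8. x = -6 + (9) = 3, y = -21 + (5) = -16 (same as recorded)
9. x = 3 + (-7) = -4, y = -16 + (-5) = -21 (no discrepancy)
10. x = -4 + (-1) = -5, y = -21 + (-7) = -28 (in agreement)
11. x = -5 + (-1) = -6, y = -28 + (4) = -24 (exactly as logged)
12. x = -6 + (-4) = -10, y = -24 + (8) = -16 (verified)
13. x = -10 + (-3) = -13, y = -16 + (-5) = -21 (verified)
All steps check out; nothing to correct.

no error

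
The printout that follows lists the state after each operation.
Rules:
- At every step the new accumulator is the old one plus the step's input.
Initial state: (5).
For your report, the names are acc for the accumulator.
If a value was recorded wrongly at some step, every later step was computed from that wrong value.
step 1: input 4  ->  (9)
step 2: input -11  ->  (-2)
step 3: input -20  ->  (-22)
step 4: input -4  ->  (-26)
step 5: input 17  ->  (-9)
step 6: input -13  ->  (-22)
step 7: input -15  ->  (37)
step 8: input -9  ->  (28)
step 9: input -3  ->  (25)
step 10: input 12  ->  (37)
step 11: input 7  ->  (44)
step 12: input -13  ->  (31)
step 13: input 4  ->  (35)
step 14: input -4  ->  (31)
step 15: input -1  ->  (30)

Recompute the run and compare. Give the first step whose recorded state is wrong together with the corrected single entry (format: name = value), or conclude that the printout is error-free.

step 7, acc = -37

1. acc = 5 + 4 = 9 (consistent with the printout)
2. acc = 9 + -11 = -2 (same as recorded)
3. acc = -2 + -20 = -22 (exactly as logged)
4. acc = -22 + -4 = -26 (exactly as logged)
5. acc = -26 + 17 = -9 (same as recorded)
6. acc = -9 + -13 = -22 (confirmed correct)
7. acc = -22 + -15 = -37 (not what was recorded)
Step 7 is the first one off; corrected, acc = -37.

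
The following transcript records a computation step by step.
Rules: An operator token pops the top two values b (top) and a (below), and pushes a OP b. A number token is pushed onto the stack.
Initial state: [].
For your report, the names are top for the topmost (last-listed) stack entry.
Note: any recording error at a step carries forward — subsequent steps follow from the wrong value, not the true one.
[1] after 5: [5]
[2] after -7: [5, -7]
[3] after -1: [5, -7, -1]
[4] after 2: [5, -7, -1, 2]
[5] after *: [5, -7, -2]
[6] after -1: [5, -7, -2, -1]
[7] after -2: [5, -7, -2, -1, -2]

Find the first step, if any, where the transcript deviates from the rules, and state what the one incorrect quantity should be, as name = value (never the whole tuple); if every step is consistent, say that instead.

no error

step 1: push 5: top = 5 -> same as recorded
step 2: push -7: top = -7 -> verified
step 3: push -1: top = -1 -> consistent with the transcript
step 4: push 2: top = 2 -> same as recorded
step 5: -1 * 2 = -2 -> same as recorded
step 6: push -1: top = -1 -> consistent with the transcript
step 7: push -2: top = -2 -> same as recorded
All entries verified; no error found.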